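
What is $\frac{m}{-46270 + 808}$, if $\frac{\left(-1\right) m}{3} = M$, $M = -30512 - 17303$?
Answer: $- \frac{47815}{15154} \approx -3.1553$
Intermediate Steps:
$M = -47815$
$m = 143445$ ($m = \left(-3\right) \left(-47815\right) = 143445$)
$\frac{m}{-46270 + 808} = \frac{143445}{-46270 + 808} = \frac{143445}{-45462} = 143445 \left(- \frac{1}{45462}\right) = - \frac{47815}{15154}$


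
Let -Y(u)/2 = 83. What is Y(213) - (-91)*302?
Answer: 27316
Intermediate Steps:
Y(u) = -166 (Y(u) = -2*83 = -166)
Y(213) - (-91)*302 = -166 - (-91)*302 = -166 - 1*(-27482) = -166 + 27482 = 27316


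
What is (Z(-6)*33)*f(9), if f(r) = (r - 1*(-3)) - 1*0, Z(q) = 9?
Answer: 3564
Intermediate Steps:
f(r) = 3 + r (f(r) = (r + 3) + 0 = (3 + r) + 0 = 3 + r)
(Z(-6)*33)*f(9) = (9*33)*(3 + 9) = 297*12 = 3564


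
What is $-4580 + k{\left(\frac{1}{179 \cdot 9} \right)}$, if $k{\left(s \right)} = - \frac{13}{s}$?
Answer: $-25523$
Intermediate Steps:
$-4580 + k{\left(\frac{1}{179 \cdot 9} \right)} = -4580 - \frac{13}{\frac{1}{179} \cdot \frac{1}{9}} = -4580 - 13 \frac{1}{\frac{1}{1611}} = -4580 - 20943 = -25523$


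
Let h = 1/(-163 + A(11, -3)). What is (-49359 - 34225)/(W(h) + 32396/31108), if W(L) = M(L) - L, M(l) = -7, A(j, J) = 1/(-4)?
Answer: 3789923192/269901 ≈ 14042.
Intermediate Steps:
A(j, J) = -¼
h = -4/653 (h = 1/(-163 - ¼) = 1/(-653/4) = -4/653 ≈ -0.0061256)
W(L) = -7 - L
(-49359 - 34225)/(W(h) + 32396/31108) = (-49359 - 34225)/((-7 - 1*(-4/653)) + 32396/31108) = -83584/((-7 + 4/653) + 32396*(1/31108)) = -83584/(-4567/653 + 1157/1111) = -83584/(-4318416/725483) = -83584*(-725483/4318416) = 3789923192/269901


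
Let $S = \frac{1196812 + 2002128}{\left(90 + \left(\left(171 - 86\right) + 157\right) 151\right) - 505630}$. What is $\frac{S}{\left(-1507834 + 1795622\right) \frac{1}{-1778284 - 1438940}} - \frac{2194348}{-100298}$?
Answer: $\frac{83025819575918402}{846088831083397} \approx 98.129$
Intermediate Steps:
$S = - \frac{1599470}{234499}$ ($S = \frac{3198940}{\left(90 + \left(85 + 157\right) 151\right) - 505630} = \frac{3198940}{\left(90 + 242 \cdot 151\right) - 505630} = \frac{3198940}{\left(90 + 36542\right) - 505630} = \frac{3198940}{36632 - 505630} = \frac{3198940}{-468998} = 3198940 \left(- \frac{1}{468998}\right) = - \frac{1599470}{234499} \approx -6.8208$)
$\frac{S}{\left(-1507834 + 1795622\right) \frac{1}{-1778284 - 1438940}} - \frac{2194348}{-100298} = - \frac{1599470}{234499 \frac{-1507834 + 1795622}{-1778284 - 1438940}} - \frac{2194348}{-100298} = - \frac{1599470}{234499 \frac{287788}{-3217224}} - - \frac{1097174}{50149} = - \frac{1599470}{234499 \cdot 287788 \left(- \frac{1}{3217224}\right)} + \frac{1097174}{50149} = - \frac{1599470}{234499 \left(- \frac{71947}{804306}\right)} + \frac{1097174}{50149} = \left(- \frac{1599470}{234499}\right) \left(- \frac{804306}{71947}\right) + \frac{1097174}{50149} = \frac{1286463317820}{16871499553} + \frac{1097174}{50149} = \frac{83025819575918402}{846088831083397}$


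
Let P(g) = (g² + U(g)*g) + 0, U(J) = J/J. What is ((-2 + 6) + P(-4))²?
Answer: 256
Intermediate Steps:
U(J) = 1
P(g) = g + g² (P(g) = (g² + 1*g) + 0 = (g² + g) + 0 = (g + g²) + 0 = g + g²)
((-2 + 6) + P(-4))² = ((-2 + 6) - 4*(1 - 4))² = (4 - 4*(-3))² = (4 + 12)² = 16² = 256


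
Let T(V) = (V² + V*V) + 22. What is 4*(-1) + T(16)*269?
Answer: 143642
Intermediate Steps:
T(V) = 22 + 2*V² (T(V) = (V² + V²) + 22 = 2*V² + 22 = 22 + 2*V²)
4*(-1) + T(16)*269 = 4*(-1) + (22 + 2*16²)*269 = -4 + (22 + 2*256)*269 = -4 + (22 + 512)*269 = -4 + 534*269 = -4 + 143646 = 143642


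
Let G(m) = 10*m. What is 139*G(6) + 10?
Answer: 8350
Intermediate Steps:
139*G(6) + 10 = 139*(10*6) + 10 = 139*60 + 10 = 8340 + 10 = 8350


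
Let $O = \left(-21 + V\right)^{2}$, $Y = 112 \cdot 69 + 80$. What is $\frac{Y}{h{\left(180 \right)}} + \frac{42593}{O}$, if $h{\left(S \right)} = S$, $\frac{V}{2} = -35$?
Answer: $\frac{18081197}{372645} \approx 48.521$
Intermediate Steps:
$V = -70$ ($V = 2 \left(-35\right) = -70$)
$Y = 7808$ ($Y = 7728 + 80 = 7808$)
$O = 8281$ ($O = \left(-21 - 70\right)^{2} = \left(-91\right)^{2} = 8281$)
$\frac{Y}{h{\left(180 \right)}} + \frac{42593}{O} = \frac{7808}{180} + \frac{42593}{8281} = 7808 \cdot \frac{1}{180} + 42593 \cdot \frac{1}{8281} = \frac{1952}{45} + \frac{42593}{8281} = \frac{18081197}{372645}$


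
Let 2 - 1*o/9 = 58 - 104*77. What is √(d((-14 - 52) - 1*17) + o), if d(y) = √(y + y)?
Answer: √(71568 + I*√166) ≈ 267.52 + 0.024*I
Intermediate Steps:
o = 71568 (o = 18 - 9*(58 - 104*77) = 18 - 9*(58 - 8008) = 18 - 9*(-7950) = 18 + 71550 = 71568)
d(y) = √2*√y (d(y) = √(2*y) = √2*√y)
√(d((-14 - 52) - 1*17) + o) = √(√2*√((-14 - 52) - 1*17) + 71568) = √(√2*√(-66 - 17) + 71568) = √(√2*√(-83) + 71568) = √(√2*(I*√83) + 71568) = √(I*√166 + 71568) = √(71568 + I*√166)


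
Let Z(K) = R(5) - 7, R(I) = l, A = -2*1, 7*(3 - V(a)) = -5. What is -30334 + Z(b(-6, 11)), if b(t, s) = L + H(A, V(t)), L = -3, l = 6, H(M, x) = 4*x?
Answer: -30335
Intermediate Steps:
V(a) = 26/7 (V(a) = 3 - 1/7*(-5) = 3 + 5/7 = 26/7)
A = -2
b(t, s) = 83/7 (b(t, s) = -3 + 4*(26/7) = -3 + 104/7 = 83/7)
R(I) = 6
Z(K) = -1 (Z(K) = 6 - 7 = -1)
-30334 + Z(b(-6, 11)) = -30334 - 1 = -30335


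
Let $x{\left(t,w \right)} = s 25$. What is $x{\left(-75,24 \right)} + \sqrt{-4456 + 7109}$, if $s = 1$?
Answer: $25 + \sqrt{2653} \approx 76.507$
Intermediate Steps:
$x{\left(t,w \right)} = 25$ ($x{\left(t,w \right)} = 1 \cdot 25 = 25$)
$x{\left(-75,24 \right)} + \sqrt{-4456 + 7109} = 25 + \sqrt{-4456 + 7109} = 25 + \sqrt{2653}$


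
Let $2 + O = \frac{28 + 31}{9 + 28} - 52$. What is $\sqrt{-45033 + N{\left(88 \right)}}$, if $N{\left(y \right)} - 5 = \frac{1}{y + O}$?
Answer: $\frac{i \sqrt{78100521963}}{1317} \approx 212.2 i$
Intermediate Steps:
$O = - \frac{1939}{37}$ ($O = -2 - \left(52 - \frac{28 + 31}{9 + 28}\right) = -2 - \left(52 - \frac{59}{37}\right) = -2 + \left(59 \cdot \frac{1}{37} - 52\right) = -2 + \left(\frac{59}{37} - 52\right) = -2 - \frac{1865}{37} = - \frac{1939}{37} \approx -52.405$)
$N{\left(y \right)} = 5 + \frac{1}{- \frac{1939}{37} + y}$ ($N{\left(y \right)} = 5 + \frac{1}{y - \frac{1939}{37}} = 5 + \frac{1}{- \frac{1939}{37} + y}$)
$\sqrt{-45033 + N{\left(88 \right)}} = \sqrt{-45033 + \frac{-9658 + 185 \cdot 88}{-1939 + 37 \cdot 88}} = \sqrt{-45033 + \frac{-9658 + 16280}{-1939 + 3256}} = \sqrt{-45033 + \frac{1}{1317} \cdot 6622} = \sqrt{-45033 + \frac{6622}{1317}} = \sqrt{- \frac{59301839}{1317}} = \frac{i \sqrt{78100521963}}{1317}$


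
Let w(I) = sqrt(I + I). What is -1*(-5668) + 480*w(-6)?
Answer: 5668 + 960*I*sqrt(3) ≈ 5668.0 + 1662.8*I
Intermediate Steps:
w(I) = sqrt(2)*sqrt(I) (w(I) = sqrt(2*I) = sqrt(2)*sqrt(I))
-1*(-5668) + 480*w(-6) = -1*(-5668) + 480*(sqrt(2)*sqrt(-6)) = 5668 + 480*(sqrt(2)*(I*sqrt(6))) = 5668 + 480*(2*I*sqrt(3)) = 5668 + 960*I*sqrt(3)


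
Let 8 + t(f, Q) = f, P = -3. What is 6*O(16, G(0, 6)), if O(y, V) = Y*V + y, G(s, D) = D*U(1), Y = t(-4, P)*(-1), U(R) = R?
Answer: 528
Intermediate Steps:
t(f, Q) = -8 + f
Y = 12 (Y = (-8 - 4)*(-1) = -12*(-1) = 12)
G(s, D) = D (G(s, D) = D*1 = D)
O(y, V) = y + 12*V (O(y, V) = 12*V + y = y + 12*V)
6*O(16, G(0, 6)) = 6*(16 + 12*6) = 6*(16 + 72) = 6*88 = 528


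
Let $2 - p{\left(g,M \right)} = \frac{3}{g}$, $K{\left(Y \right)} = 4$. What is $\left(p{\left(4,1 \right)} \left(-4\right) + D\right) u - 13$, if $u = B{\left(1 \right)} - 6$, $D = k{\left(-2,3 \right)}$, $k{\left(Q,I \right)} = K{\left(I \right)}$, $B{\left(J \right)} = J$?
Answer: $-8$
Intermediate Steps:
$k{\left(Q,I \right)} = 4$
$D = 4$
$p{\left(g,M \right)} = 2 - \frac{3}{g}$
$u = -5$ ($u = 1 - 6 = -5$)
$\left(p{\left(4,1 \right)} \left(-4\right) + D\right) u - 13 = \left(\left(2 - \frac{3}{4}\right) \left(-4\right) + 4\right) \left(-5\right) - 13 = \left(\frac{5}{4} \left(-4\right) + 4\right) \left(-5\right) - 13 = \left(-5 + 4\right) \left(-5\right) - 13 = \left(-1\right) \left(-5\right) - 13 = 5 - 13 = -8$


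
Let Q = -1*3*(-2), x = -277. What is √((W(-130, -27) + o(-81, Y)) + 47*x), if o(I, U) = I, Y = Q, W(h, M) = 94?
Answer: I*√13006 ≈ 114.04*I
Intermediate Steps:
Q = 6 (Q = -3*(-2) = 6)
Y = 6
√((W(-130, -27) + o(-81, Y)) + 47*x) = √((94 - 81) + 47*(-277)) = √(13 - 13019) = √(-13006) = I*√13006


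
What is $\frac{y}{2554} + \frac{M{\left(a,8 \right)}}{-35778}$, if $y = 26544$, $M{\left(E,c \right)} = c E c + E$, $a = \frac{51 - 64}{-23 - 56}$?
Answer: $\frac{37511724599}{3609391974} \approx 10.393$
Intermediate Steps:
$a = \frac{13}{79}$ ($a = - \frac{13}{-79} = \left(-13\right) \left(- \frac{1}{79}\right) = \frac{13}{79} \approx 0.16456$)
$M{\left(E,c \right)} = E + E c^{2}$ ($M{\left(E,c \right)} = E c c + E = E c^{2} + E = E + E c^{2}$)
$\frac{y}{2554} + \frac{M{\left(a,8 \right)}}{-35778} = \frac{26544}{2554} + \frac{\frac{13}{79} \left(1 + 8^{2}\right)}{-35778} = 26544 \cdot \frac{1}{2554} + \frac{13 \left(1 + 64\right)}{79} \left(- \frac{1}{35778}\right) = \frac{13272}{1277} + \frac{13}{79} \cdot 65 \left(- \frac{1}{35778}\right) = \frac{13272}{1277} + \frac{845}{79} \left(- \frac{1}{35778}\right) = \frac{13272}{1277} - \frac{845}{2826462} = \frac{37511724599}{3609391974}$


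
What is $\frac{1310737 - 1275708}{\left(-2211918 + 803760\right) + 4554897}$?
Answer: $\frac{35029}{3146739} \approx 0.011132$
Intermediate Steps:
$\frac{1310737 - 1275708}{\left(-2211918 + 803760\right) + 4554897} = \frac{35029}{-1408158 + 4554897} = \frac{35029}{3146739}$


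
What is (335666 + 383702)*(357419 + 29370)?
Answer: 278243629352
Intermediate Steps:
(335666 + 383702)*(357419 + 29370) = 719368*386789 = 278243629352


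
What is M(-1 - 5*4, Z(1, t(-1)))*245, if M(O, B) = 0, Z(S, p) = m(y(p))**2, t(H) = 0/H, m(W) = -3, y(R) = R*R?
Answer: 0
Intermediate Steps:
y(R) = R**2
t(H) = 0
Z(S, p) = 9 (Z(S, p) = (-3)**2 = 9)
M(-1 - 5*4, Z(1, t(-1)))*245 = 0*245 = 0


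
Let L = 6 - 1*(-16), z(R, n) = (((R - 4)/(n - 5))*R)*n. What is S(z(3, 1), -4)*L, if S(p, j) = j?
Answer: -88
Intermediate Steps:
z(R, n) = R*n*(-4 + R)/(-5 + n) (z(R, n) = (((-4 + R)/(-5 + n))*R)*n = (R*(-4 + R)/(-5 + n))*n = R*n*(-4 + R)/(-5 + n))
L = 22 (L = 6 + 16 = 22)
S(z(3, 1), -4)*L = -4*22 = -88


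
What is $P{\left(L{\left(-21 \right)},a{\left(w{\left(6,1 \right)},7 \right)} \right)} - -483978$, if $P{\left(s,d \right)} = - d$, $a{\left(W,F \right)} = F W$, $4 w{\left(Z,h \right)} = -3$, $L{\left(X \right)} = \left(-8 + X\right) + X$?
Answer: $\frac{1935933}{4} \approx 4.8398 \cdot 10^{5}$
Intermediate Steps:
$L{\left(X \right)} = -8 + 2 X$
$w{\left(Z,h \right)} = - \frac{3}{4}$ ($w{\left(Z,h \right)} = \frac{1}{4} \left(-3\right) = - \frac{3}{4}$)
$P{\left(L{\left(-21 \right)},a{\left(w{\left(6,1 \right)},7 \right)} \right)} - -483978 = - \frac{7 \left(-3\right)}{4} - -483978 = \left(-1\right) \left(- \frac{21}{4}\right) + 483978 = \frac{21}{4} + 483978 = \frac{1935933}{4}$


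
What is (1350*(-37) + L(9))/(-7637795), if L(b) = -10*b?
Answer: 10008/1527559 ≈ 0.0065516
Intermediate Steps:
(1350*(-37) + L(9))/(-7637795) = (1350*(-37) - 10*9)/(-7637795) = (-49950 - 90)*(-1/7637795) = -50040*(-1/7637795) = 10008/1527559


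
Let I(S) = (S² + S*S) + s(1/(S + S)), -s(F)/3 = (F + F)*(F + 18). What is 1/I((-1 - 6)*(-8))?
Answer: 6272/39331933 ≈ 0.00015946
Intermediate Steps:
s(F) = -6*F*(18 + F) (s(F) = -3*(F + F)*(F + 18) = -3*2*F*(18 + F) = -6*F*(18 + F))
I(S) = 2*S² - 3*(18 + 1/(2*S))/S (I(S) = (S² + S*S) - 6*(18 + 1/(S + S))/(S + S) = (S² + S²) - 6*(18 + 1/(2*S))/(2*S) = 2*S² - 6*1/(2*S)*(18 + 1/(2*S)) = 2*S² - 3*(18 + 1/(2*S))/S)
1/I((-1 - 6)*(-8)) = 1/((-3 - 108*(-1 - 6)*(-8) + 4*((-1 - 6)*(-8))⁴)/(2*((-1 - 6)*(-8))²)) = 1/((-3 - (-756)*(-8) + 4*(-7*(-8))⁴)/(2*(-7*(-8))²)) = 1/((½)*(-3 - 108*56 + 4*56⁴)/56²) = 1/((½)*(1/3136)*(-3 - 6048 + 4*9834496)) = 1/((½)*(1/3136)*(-3 - 6048 + 39337984)) = 1/((½)*(1/3136)*39331933) = 1/(39331933/6272) = 6272/39331933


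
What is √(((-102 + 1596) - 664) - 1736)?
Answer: I*√906 ≈ 30.1*I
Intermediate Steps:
√(((-102 + 1596) - 664) - 1736) = √((1494 - 664) - 1736) = √(830 - 1736) = √(-906) = I*√906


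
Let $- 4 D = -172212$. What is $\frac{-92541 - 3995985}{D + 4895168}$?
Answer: $- \frac{4088526}{4938221} \approx -0.82794$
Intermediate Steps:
$D = 43053$ ($D = \left(- \frac{1}{4}\right) \left(-172212\right) = 43053$)
$\frac{-92541 - 3995985}{D + 4895168} = \frac{-92541 - 3995985}{43053 + 4895168} = - \frac{4088526}{4938221}$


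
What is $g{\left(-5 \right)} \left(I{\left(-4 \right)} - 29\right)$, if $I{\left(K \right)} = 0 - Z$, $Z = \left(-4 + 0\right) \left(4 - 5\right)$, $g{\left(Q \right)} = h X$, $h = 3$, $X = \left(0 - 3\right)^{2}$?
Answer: $-891$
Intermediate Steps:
$X = 9$ ($X = \left(-3\right)^{2} = 9$)
$g{\left(Q \right)} = 27$ ($g{\left(Q \right)} = 3 \cdot 9 = 27$)
$Z = 4$ ($Z = \left(-4\right) \left(-1\right) = 4$)
$I{\left(K \right)} = -4$ ($I{\left(K \right)} = 0 - 4 = -4$)
$g{\left(-5 \right)} \left(I{\left(-4 \right)} - 29\right) = 27 \left(-4 - 29\right) = 27 \left(-33\right) = -891$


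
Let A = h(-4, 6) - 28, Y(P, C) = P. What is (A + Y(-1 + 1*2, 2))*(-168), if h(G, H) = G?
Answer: 5208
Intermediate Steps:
A = -32 (A = -4 - 28 = -32)
(A + Y(-1 + 1*2, 2))*(-168) = (-32 + (-1 + 1*2))*(-168) = (-32 + (-1 + 2))*(-168) = (-32 + 1)*(-168) = -31*(-168) = 5208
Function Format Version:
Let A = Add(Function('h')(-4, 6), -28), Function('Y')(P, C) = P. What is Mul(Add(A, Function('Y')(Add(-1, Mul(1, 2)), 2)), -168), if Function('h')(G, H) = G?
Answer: 5208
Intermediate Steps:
A = -32 (A = Add(-4, -28) = -32)
Mul(Add(A, Function('Y')(Add(-1, Mul(1, 2)), 2)), -168) = Mul(Add(-32, Add(-1, Mul(1, 2))), -168) = Mul(Add(-32, Add(-1, 2)), -168) = Mul(Add(-32, 1), -168) = Mul(-31, -168) = 5208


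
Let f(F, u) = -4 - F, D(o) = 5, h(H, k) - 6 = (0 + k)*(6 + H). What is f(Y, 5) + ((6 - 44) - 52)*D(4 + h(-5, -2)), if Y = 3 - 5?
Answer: -452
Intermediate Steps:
h(H, k) = 6 + k*(6 + H) (h(H, k) = 6 + (0 + k)*(6 + H) = 6 + k*(6 + H))
Y = -2
f(Y, 5) + ((6 - 44) - 52)*D(4 + h(-5, -2)) = (-4 - 1*(-2)) + ((6 - 44) - 52)*5 = (-4 + 2) + (-38 - 52)*5 = -2 - 90*5 = -2 - 450 = -452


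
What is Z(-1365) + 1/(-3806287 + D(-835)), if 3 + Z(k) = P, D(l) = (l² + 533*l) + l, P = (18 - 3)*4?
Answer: 202632263/3554952 ≈ 57.000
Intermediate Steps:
P = 60 (P = 15*4 = 60)
D(l) = l² + 534*l
Z(k) = 57 (Z(k) = -3 + 60 = 57)
Z(-1365) + 1/(-3806287 + D(-835)) = 57 + 1/(-3806287 - 835*(534 - 835)) = 57 + 1/(-3806287 - 835*(-301)) = 57 + 1/(-3806287 + 251335) = 57 + 1/(-3554952) = 57 - 1/3554952 = 202632263/3554952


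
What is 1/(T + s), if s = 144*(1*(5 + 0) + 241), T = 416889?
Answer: 1/452313 ≈ 2.2109e-6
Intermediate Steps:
s = 35424 (s = 144*(1*5 + 241) = 144*(5 + 241) = 144*246 = 35424)
1/(T + s) = 1/(416889 + 35424) = 1/452313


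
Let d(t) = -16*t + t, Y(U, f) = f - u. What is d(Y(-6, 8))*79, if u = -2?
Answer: -11850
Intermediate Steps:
Y(U, f) = 2 + f (Y(U, f) = f - 1*(-2) = f + 2 = 2 + f)
d(t) = -15*t
d(Y(-6, 8))*79 = -15*(2 + 8)*79 = -15*10*79 = -150*79 = -11850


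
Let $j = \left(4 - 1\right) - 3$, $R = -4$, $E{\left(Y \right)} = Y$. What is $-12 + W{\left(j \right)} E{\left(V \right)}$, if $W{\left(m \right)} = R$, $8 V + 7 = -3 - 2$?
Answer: $-6$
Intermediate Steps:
$V = - \frac{3}{2}$ ($V = - \frac{7}{8} + \frac{-3 - 2}{8} = - \frac{7}{8} + \frac{1}{8} \left(-5\right) = - \frac{7}{8} - \frac{5}{8} = - \frac{3}{2} \approx -1.5$)
$j = 0$ ($j = 3 - 3 = 0$)
$W{\left(m \right)} = -4$
$-12 + W{\left(j \right)} E{\left(V \right)} = -12 - -6 = -12 + 6 = -6$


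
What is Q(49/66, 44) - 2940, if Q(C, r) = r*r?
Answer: -1004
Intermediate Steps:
Q(C, r) = r**2
Q(49/66, 44) - 2940 = 44**2 - 2940 = 1936 - 2940 = -1004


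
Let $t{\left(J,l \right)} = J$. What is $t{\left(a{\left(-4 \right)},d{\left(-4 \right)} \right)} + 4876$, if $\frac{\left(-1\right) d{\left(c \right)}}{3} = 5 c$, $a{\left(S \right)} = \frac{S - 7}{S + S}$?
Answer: $\frac{39019}{8} \approx 4877.4$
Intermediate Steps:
$a{\left(S \right)} = \frac{-7 + S}{2 S}$
$d{\left(c \right)} = - 15 c$ ($d{\left(c \right)} = - 3 \cdot 5 c = - 15 c$)
$t{\left(a{\left(-4 \right)},d{\left(-4 \right)} \right)} + 4876 = \frac{-7 - 4}{2 \left(-4\right)} + 4876 = \frac{1}{2} \left(- \frac{1}{4}\right) \left(-11\right) + 4876 = \frac{11}{8} + 4876 = \frac{39019}{8}$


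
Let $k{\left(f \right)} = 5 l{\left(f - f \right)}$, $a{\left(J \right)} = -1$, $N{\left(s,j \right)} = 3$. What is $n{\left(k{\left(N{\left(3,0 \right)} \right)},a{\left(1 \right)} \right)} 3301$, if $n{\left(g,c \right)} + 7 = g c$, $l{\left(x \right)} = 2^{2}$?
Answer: $-89127$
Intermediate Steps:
$l{\left(x \right)} = 4$
$k{\left(f \right)} = 20$ ($k{\left(f \right)} = 5 \cdot 4 = 20$)
$n{\left(g,c \right)} = -7 + c g$ ($n{\left(g,c \right)} = -7 + g c = -7 + c g$)
$n{\left(k{\left(N{\left(3,0 \right)} \right)},a{\left(1 \right)} \right)} 3301 = \left(-7 - 20\right) 3301 = \left(-27\right) 3301 = -89127$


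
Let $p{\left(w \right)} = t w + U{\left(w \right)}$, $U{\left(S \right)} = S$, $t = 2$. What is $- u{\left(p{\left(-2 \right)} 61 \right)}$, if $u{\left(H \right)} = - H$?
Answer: $-366$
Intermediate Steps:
$p{\left(w \right)} = 3 w$ ($p{\left(w \right)} = 2 w + w = 3 w$)
$- u{\left(p{\left(-2 \right)} 61 \right)} = - \left(-1\right) 3 \left(-2\right) 61 = - \left(-1\right) \left(\left(-6\right) 61\right) = - \left(-1\right) \left(-366\right) = \left(-1\right) 366 = -366$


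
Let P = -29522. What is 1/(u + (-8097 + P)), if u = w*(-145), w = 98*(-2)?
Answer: -1/9199 ≈ -0.00010871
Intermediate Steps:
w = -196
u = 28420 (u = -196*(-145) = 28420)
1/(u + (-8097 + P)) = 1/(28420 + (-8097 - 29522)) = 1/(28420 - 37619) = 1/(-9199) = -1/9199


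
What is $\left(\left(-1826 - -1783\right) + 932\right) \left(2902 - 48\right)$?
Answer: $2537206$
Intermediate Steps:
$\left(\left(-1826 - -1783\right) + 932\right) \left(2902 - 48\right) = \left(\left(-1826 + 1783\right) + 932\right) 2854 = \left(-43 + 932\right) 2854 = 889 \cdot 2854 = 2537206$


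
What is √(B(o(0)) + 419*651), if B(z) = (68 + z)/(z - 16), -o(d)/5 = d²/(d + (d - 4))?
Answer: √1091059/2 ≈ 522.27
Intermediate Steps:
o(d) = -5*d²/(-4 + 2*d) (o(d) = -5*d²/(d + (d - 4)) = -5*d²/(d + (-4 + d)) = -5*d²/(-4 + 2*d))
B(z) = (68 + z)/(-16 + z)
√(B(o(0)) + 419*651) = √((68 - 5*0²/(-4 + 2*0))/(-16 - 5*0²/(-4 + 2*0)) + 419*651) = √((68 - 5*0/(-4 + 0))/(-16 - 5*0/(-4 + 0)) + 272769) = √((68 - 5*0/(-4))/(-16 - 5*0/(-4)) + 272769) = √((68 - 5*0*(-¼))/(-16 - 5*0*(-¼)) + 272769) = √((68 + 0)/(-16 + 0) + 272769) = √(68/(-16) + 272769) = √(-1/16*68 + 272769) = √(-17/4 + 272769) = √(1091059/4) = √1091059/2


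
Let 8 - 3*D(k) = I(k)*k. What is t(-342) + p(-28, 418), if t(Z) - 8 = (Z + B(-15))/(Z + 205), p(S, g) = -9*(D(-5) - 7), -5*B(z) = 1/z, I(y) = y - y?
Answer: 508574/10275 ≈ 49.496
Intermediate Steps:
I(y) = 0
B(z) = -1/(5*z)
D(k) = 8/3 (D(k) = 8/3 - 0*k = 8/3 - ⅓*0 = 8/3 + 0 = 8/3)
p(S, g) = 39 (p(S, g) = -9*(8/3 - 7) = -9*(-13/3) = 39)
t(Z) = 8 + (1/75 + Z)/(205 + Z) (t(Z) = 8 + (Z - ⅕/(-15))/(Z + 205) = 8 + (Z - ⅕*(-1/15))/(205 + Z) = 8 + (Z + 1/75)/(205 + Z) = 8 + (1/75 + Z)/(205 + Z))
t(-342) + p(-28, 418) = (123001 + 675*(-342))/(75*(205 - 342)) + 39 = (1/75)*(123001 - 230850)/(-137) + 39 = (1/75)*(-1/137)*(-107849) + 39 = 107849/10275 + 39 = 508574/10275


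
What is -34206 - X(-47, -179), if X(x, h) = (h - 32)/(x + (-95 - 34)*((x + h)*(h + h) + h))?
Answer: -356224294339/10414088 ≈ -34206.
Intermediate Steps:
X(x, h) = (-32 + h)/(x - 129*h - 258*h*(h + x)) (X(x, h) = (-32 + h)/(x - 129*((h + x)*(2*h) + h)) = (-32 + h)/(x - 129*(2*h*(h + x) + h)) = (-32 + h)/(x - 129*(h + 2*h*(h + x))) = (-32 + h)/(x + (-129*h - 258*h*(h + x))) = (-32 + h)/(x - 129*h - 258*h*(h + x)))
-34206 - X(-47, -179) = -34206 - (32 - 1*(-179))/(-1*(-47) + 129*(-179) + 258*(-179)² + 258*(-179)*(-47)) = -34206 - (32 + 179)/(47 - 23091 + 258*32041 + 2170554) = -34206 - 211/(47 - 23091 + 8266578 + 2170554) = -34206 - 211/10414088 = -356224294339/10414088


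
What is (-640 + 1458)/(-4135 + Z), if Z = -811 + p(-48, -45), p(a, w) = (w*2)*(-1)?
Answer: -409/2428 ≈ -0.16845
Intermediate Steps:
p(a, w) = -2*w (p(a, w) = (2*w)*(-1) = -2*w)
Z = -721 (Z = -811 - 2*(-45) = -811 + 90 = -721)
(-640 + 1458)/(-4135 + Z) = (-640 + 1458)/(-4135 - 721) = 818/(-4856) = 818*(-1/4856) = -409/2428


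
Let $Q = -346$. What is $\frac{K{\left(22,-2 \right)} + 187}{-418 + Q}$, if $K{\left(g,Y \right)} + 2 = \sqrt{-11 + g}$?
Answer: $- \frac{185}{764} - \frac{\sqrt{11}}{764} \approx -0.24649$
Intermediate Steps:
$K{\left(g,Y \right)} = -2 + \sqrt{-11 + g}$
$\frac{K{\left(22,-2 \right)} + 187}{-418 + Q} = \frac{\left(-2 + \sqrt{-11 + 22}\right) + 187}{-418 - 346} = \frac{\left(-2 + \sqrt{11}\right) + 187}{-764} = \left(185 + \sqrt{11}\right) \left(- \frac{1}{764}\right) = - \frac{185}{764} - \frac{\sqrt{11}}{764}$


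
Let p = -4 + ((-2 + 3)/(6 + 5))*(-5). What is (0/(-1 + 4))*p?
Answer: 0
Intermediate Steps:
p = -49/11 (p = -4 + (1/11)*(-5) = -4 - 5/11 = -49/11 ≈ -4.4545)
(0/(-1 + 4))*p = (0/(-1 + 4))*(-49/11) = (0/3)*(-49/11) = ((⅓)*0)*(-49/11) = 0*(-49/11) = 0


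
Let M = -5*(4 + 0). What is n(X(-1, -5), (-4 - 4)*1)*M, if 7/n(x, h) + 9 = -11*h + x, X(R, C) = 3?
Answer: -70/41 ≈ -1.7073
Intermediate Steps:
n(x, h) = 7/(-9 + x - 11*h) (n(x, h) = 7/(-9 + (-11*h + x)) = 7/(-9 + (x - 11*h)) = 7/(-9 + x - 11*h))
M = -20 (M = -5*4 = -20)
n(X(-1, -5), (-4 - 4)*1)*M = (7/(-9 + 3 - 11*(-4 - 4)))*(-20) = (7/(-9 + 3 - (-88)))*(-20) = (7/(-9 + 3 - 11*(-8)))*(-20) = (7/(-9 + 3 + 88))*(-20) = (7/82)*(-20) = -70/41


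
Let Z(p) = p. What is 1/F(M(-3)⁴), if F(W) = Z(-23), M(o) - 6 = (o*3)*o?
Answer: -1/23 ≈ -0.043478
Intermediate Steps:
M(o) = 6 + 3*o² (M(o) = 6 + (o*3)*o = 6 + (3*o)*o = 6 + 3*o²)
F(W) = -23
1/F(M(-3)⁴) = 1/(-23) = -1/23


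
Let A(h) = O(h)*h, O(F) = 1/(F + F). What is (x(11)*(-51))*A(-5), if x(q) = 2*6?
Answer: -306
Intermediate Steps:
O(F) = 1/(2*F)
x(q) = 12
A(h) = ½ (A(h) = (1/(2*h))*h = ½)
(x(11)*(-51))*A(-5) = (12*(-51))*(½) = -612*½ = -306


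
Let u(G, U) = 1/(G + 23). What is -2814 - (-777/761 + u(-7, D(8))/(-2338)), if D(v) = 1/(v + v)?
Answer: -80078444455/28467488 ≈ -2813.0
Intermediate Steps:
D(v) = 1/(2*v)
u(G, U) = 1/(23 + G)
-2814 - (-777/761 + u(-7, D(8))/(-2338)) = -2814 - (-777/761 + 1/((23 - 7)*(-2338))) = -2814 - (-777*1/761 - 1/2338/16) = -2814 - (-777/761 + (1/16)*(-1/2338)) = -2814 - (-777/761 - 1/37408) = -2814 - 1*(-29066777/28467488) = -2814 + 29066777/28467488 = -80078444455/28467488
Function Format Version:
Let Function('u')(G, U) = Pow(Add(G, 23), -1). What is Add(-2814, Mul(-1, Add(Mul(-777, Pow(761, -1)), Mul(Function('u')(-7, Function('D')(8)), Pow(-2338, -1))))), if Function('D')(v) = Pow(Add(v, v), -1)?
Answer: Rational(-80078444455, 28467488) ≈ -2813.0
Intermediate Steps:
Function('D')(v) = Mul(Rational(1, 2), Pow(v, -1)) (Function('D')(v) = Pow(Mul(2, v), -1) = Mul(Rational(1, 2), Pow(v, -1)))
Function('u')(G, U) = Pow(Add(23, G), -1)
Add(-2814, Mul(-1, Add(Mul(-777, Pow(761, -1)), Mul(Function('u')(-7, Function('D')(8)), Pow(-2338, -1))))) = Add(-2814, Mul(-1, Add(Mul(-777, Pow(761, -1)), Mul(Pow(Add(23, -7), -1), Pow(-2338, -1))))) = Add(-2814, Mul(-1, Add(Mul(-777, Rational(1, 761)), Mul(Pow(16, -1), Rational(-1, 2338))))) = Add(-2814, Mul(-1, Add(Rational(-777, 761), Mul(Rational(1, 16), Rational(-1, 2338))))) = Add(-2814, Mul(-1, Add(Rational(-777, 761), Rational(-1, 37408)))) = Add(-2814, Mul(-1, Rational(-29066777, 28467488))) = Add(-2814, Rational(29066777, 28467488)) = Rational(-80078444455, 28467488)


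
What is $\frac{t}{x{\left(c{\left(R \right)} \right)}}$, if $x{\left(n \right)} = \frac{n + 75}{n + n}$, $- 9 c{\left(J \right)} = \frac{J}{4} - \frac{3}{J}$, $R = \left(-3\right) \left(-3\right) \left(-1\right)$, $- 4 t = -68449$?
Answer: $\frac{1574327}{16246} \approx 96.906$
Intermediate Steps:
$t = \frac{68449}{4}$ ($t = \left(- \frac{1}{4}\right) \left(-68449\right) = \frac{68449}{4} \approx 17112.0$)
$R = -9$ ($R = 9 \left(-1\right) = -9$)
$c{\left(J \right)} = - \frac{J}{36} + \frac{1}{3 J}$ ($c{\left(J \right)} = - \frac{\frac{J}{4} - \frac{3}{J}}{9} = - \frac{- \frac{3}{J} + \frac{J}{4}}{9} = - \frac{J}{36} + \frac{1}{3 J}$)
$x{\left(n \right)} = \frac{75 + n}{2 n}$
$\frac{t}{x{\left(c{\left(R \right)} \right)}} = \frac{68449}{4 \frac{75 + \frac{12 - \left(-9\right)^{2}}{36 \left(-9\right)}}{2 \frac{12 - \left(-9\right)^{2}}{36 \left(-9\right)}}} = \frac{68449}{4 \frac{75 + \frac{1}{36} \left(- \frac{1}{9}\right) \left(12 - 81\right)}{2 \cdot \frac{1}{36} \left(- \frac{1}{9}\right) \left(12 - 81\right)}} = \frac{68449}{4 \frac{75 + \frac{1}{36} \left(- \frac{1}{9}\right) \left(-69\right)}{2 \cdot \frac{1}{36} \left(- \frac{1}{9}\right) \left(-69\right)}} = \frac{68449}{4 \frac{75 + \frac{23}{108}}{2 \cdot \frac{23}{108}}} = \frac{68449}{4 \cdot \frac{1}{2} \cdot \frac{108}{23} \cdot \frac{8123}{108}} = \frac{68449}{4 \cdot \frac{8123}{46}} = \frac{68449}{4} \cdot \frac{46}{8123} = \frac{1574327}{16246}$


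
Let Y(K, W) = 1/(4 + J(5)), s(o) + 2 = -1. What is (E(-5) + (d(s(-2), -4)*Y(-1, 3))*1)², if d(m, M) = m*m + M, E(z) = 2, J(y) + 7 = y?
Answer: 81/4 ≈ 20.250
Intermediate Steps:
J(y) = -7 + y
s(o) = -3 (s(o) = -2 - 1 = -3)
d(m, M) = M + m² (d(m, M) = m² + M = M + m²)
Y(K, W) = ½ (Y(K, W) = 1/(4 + (-7 + 5)) = 1/(4 - 2) = 1/2 = ½)
(E(-5) + (d(s(-2), -4)*Y(-1, 3))*1)² = (2 + ((-4 + (-3)²)*(½))*1)² = (2 + ((-4 + 9)*(½))*1)² = (2 + (5*(½))*1)² = (2 + (5/2)*1)² = (2 + 5/2)² = (9/2)² = 81/4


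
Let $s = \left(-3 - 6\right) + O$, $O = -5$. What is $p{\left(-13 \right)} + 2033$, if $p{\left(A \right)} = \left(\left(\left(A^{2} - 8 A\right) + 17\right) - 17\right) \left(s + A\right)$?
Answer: $-5338$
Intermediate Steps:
$s = -14$ ($s = \left(-3 - 6\right) - 5 = -9 - 5 = -14$)
$p{\left(A \right)} = \left(-14 + A\right) \left(A^{2} - 8 A\right)$ ($p{\left(A \right)} = \left(\left(\left(A^{2} - 8 A\right) + 17\right) - 17\right) \left(-14 + A\right) = \left(\left(17 + A^{2} - 8 A\right) - 17\right) \left(-14 + A\right) = \left(A^{2} - 8 A\right) \left(-14 + A\right) = \left(-14 + A\right) \left(A^{2} - 8 A\right)$)
$p{\left(-13 \right)} + 2033 = - 13 \left(112 + \left(-13\right)^{2} - -286\right) + 2033 = - 13 \left(112 + 169 + 286\right) + 2033 = \left(-13\right) 567 + 2033 = -7371 + 2033 = -5338$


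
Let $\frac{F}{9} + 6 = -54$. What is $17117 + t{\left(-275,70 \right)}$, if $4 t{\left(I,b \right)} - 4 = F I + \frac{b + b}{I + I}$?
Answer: $\frac{5966723}{110} \approx 54243.0$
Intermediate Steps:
$F = -540$ ($F = -54 + 9 \left(-54\right) = -54 - 486 = -540$)
$t{\left(I,b \right)} = 1 - 135 I + \frac{b}{4 I}$ ($t{\left(I,b \right)} = 1 + \frac{- 540 I + \frac{b + b}{I + I}}{4} = 1 + \frac{- 540 I + \frac{2 b}{2 I}}{4} = 1 + \frac{- 540 I + 2 b \frac{1}{2 I}}{4} = 1 + \frac{- 540 I + \frac{b}{I}}{4} = 1 - \left(135 I - \frac{b}{4 I}\right) = 1 - 135 I + \frac{b}{4 I}$)
$17117 + t{\left(-275,70 \right)} = 17117 + \left(1 - -37125 + \frac{1}{4} \cdot 70 \frac{1}{-275}\right) = 17117 + \left(1 + 37125 + \frac{1}{4} \cdot 70 \left(- \frac{1}{275}\right)\right) = 17117 + \left(1 + 37125 - \frac{7}{110}\right) = 17117 + \frac{4083853}{110} = \frac{5966723}{110}$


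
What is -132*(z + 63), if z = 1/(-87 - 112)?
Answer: -1654752/199 ≈ -8315.3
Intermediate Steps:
z = -1/199 (z = 1/(-199) = -1/199 ≈ -0.0050251)
-132*(z + 63) = -132*(-1/199 + 63) = -132*12536/199 = -1654752/199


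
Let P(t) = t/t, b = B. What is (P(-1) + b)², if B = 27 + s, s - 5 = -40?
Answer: 49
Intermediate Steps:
s = -35 (s = 5 - 40 = -35)
B = -8 (B = 27 - 35 = -8)
b = -8
P(t) = 1
(P(-1) + b)² = (1 - 8)² = (-7)² = 49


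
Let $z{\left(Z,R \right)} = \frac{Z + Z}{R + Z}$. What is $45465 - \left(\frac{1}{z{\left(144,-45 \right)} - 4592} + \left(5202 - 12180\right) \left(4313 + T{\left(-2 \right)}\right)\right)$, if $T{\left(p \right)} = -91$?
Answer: $\frac{1489492208891}{50480} \approx 2.9507 \cdot 10^{7}$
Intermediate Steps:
$z{\left(Z,R \right)} = \frac{2 Z}{R + Z}$
$45465 - \left(\frac{1}{z{\left(144,-45 \right)} - 4592} + \left(5202 - 12180\right) \left(4313 + T{\left(-2 \right)}\right)\right) = 45465 - \left(\frac{1}{2 \cdot 144 \frac{1}{-45 + 144} - 4592} + \left(5202 - 12180\right) \left(4313 - 91\right)\right) = 45465 - \left(\frac{1}{2 \cdot 144 \cdot \frac{1}{99} - 4592} - 29461116\right) = 45465 - \left(\frac{1}{\frac{32}{11} - 4592} - 29461116\right) = 45465 - \left(\frac{1}{- \frac{50480}{11}} - 29461116\right) = 45465 - \left(- \frac{11}{50480} - 29461116\right) = 45465 - - \frac{1487197135691}{50480} = 45465 + \frac{1487197135691}{50480} = \frac{1489492208891}{50480}$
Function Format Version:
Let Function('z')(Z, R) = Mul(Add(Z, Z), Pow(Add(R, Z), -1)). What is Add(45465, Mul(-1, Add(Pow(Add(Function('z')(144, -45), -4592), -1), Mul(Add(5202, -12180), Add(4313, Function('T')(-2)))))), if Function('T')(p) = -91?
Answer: Rational(1489492208891, 50480) ≈ 2.9507e+7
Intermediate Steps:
Function('z')(Z, R) = Mul(2, Z, Pow(Add(R, Z), -1)) (Function('z')(Z, R) = Mul(Mul(2, Z), Pow(Add(R, Z), -1)) = Mul(2, Z, Pow(Add(R, Z), -1)))
Add(45465, Mul(-1, Add(Pow(Add(Function('z')(144, -45), -4592), -1), Mul(Add(5202, -12180), Add(4313, Function('T')(-2)))))) = Add(45465, Mul(-1, Add(Pow(Add(Mul(2, 144, Pow(Add(-45, 144), -1)), -4592), -1), Mul(Add(5202, -12180), Add(4313, -91))))) = Add(45465, Mul(-1, Add(Pow(Add(Mul(2, 144, Pow(99, -1)), -4592), -1), Mul(-6978, 4222)))) = Add(45465, Mul(-1, Add(Pow(Add(Mul(2, 144, Rational(1, 99)), -4592), -1), -29461116))) = Add(45465, Mul(-1, Add(Pow(Add(Rational(32, 11), -4592), -1), -29461116))) = Add(45465, Mul(-1, Add(Pow(Rational(-50480, 11), -1), -29461116))) = Add(45465, Mul(-1, Add(Rational(-11, 50480), -29461116))) = Add(45465, Mul(-1, Rational(-1487197135691, 50480))) = Add(45465, Rational(1487197135691, 50480)) = Rational(1489492208891, 50480)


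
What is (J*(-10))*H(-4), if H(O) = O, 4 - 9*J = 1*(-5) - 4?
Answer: 520/9 ≈ 57.778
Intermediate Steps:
J = 13/9 (J = 4/9 - (1*(-5) - 4)/9 = 4/9 - (-5 - 4)/9 = 4/9 - 1/9*(-9) = 4/9 + 1 = 13/9 ≈ 1.4444)
(J*(-10))*H(-4) = ((13/9)*(-10))*(-4) = -130/9*(-4) = 520/9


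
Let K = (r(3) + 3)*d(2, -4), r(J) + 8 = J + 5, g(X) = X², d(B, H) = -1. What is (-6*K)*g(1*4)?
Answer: 288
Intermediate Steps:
r(J) = -3 + J (r(J) = -8 + (J + 5) = -8 + (5 + J) = -3 + J)
K = -3 (K = ((-3 + 3) + 3)*(-1) = (0 + 3)*(-1) = 3*(-1) = -3)
(-6*K)*g(1*4) = (-6*(-3))*(1*4)² = 18*4² = 18*16 = 288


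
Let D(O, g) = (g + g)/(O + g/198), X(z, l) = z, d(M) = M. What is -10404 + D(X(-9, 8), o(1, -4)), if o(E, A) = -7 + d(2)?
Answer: -18589968/1787 ≈ -10403.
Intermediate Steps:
o(E, A) = -5 (o(E, A) = -7 + 2 = -5)
D(O, g) = 2*g/(O + g/198) (D(O, g) = (2*g)/(O + g*(1/198)) = (2*g)/(O + g/198) = 2*g/(O + g/198))
-10404 + D(X(-9, 8), o(1, -4)) = -10404 + 396*(-5)/(-5 + 198*(-9)) = -10404 + 396*(-5)/(-5 - 1782) = -10404 + 396*(-5)/(-1787) = -10404 + 396*(-5)*(-1/1787) = -10404 + 1980/1787 = -18589968/1787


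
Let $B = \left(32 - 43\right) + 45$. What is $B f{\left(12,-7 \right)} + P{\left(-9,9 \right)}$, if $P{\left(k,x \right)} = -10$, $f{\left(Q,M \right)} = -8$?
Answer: $-282$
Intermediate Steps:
$B = 34$ ($B = -11 + 45 = 34$)
$B f{\left(12,-7 \right)} + P{\left(-9,9 \right)} = 34 \left(-8\right) - 10 = -272 - 10 = -282$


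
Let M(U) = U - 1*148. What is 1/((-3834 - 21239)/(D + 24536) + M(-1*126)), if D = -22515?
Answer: -2021/578827 ≈ -0.0034915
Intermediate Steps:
M(U) = -148 + U (M(U) = U - 148 = -148 + U)
1/((-3834 - 21239)/(D + 24536) + M(-1*126)) = 1/((-3834 - 21239)/(-22515 + 24536) + (-148 - 1*126)) = 1/(-25073/2021 + (-148 - 126)) = 1/(-25073*1/2021 - 274) = 1/(-25073/2021 - 274) = 1/(-578827/2021) = -2021/578827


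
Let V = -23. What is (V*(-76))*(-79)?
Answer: -138092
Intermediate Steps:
(V*(-76))*(-79) = -23*(-76)*(-79) = 1748*(-79) = -138092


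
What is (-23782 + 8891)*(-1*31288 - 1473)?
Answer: 487844051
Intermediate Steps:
(-23782 + 8891)*(-1*31288 - 1473) = -14891*(-31288 - 1473) = -14891*(-32761) = 487844051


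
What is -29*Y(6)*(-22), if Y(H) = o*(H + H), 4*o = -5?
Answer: -9570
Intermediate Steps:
o = -5/4 (o = (¼)*(-5) = -5/4 ≈ -1.2500)
Y(H) = -5*H/2 (Y(H) = -5*(H + H)/4 = -5*H/2)
-29*Y(6)*(-22) = -(-145)*6/2*(-22) = -29*(-15)*(-22) = 435*(-22) = -9570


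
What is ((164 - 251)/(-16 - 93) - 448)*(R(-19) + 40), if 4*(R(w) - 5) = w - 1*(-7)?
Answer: -2047290/109 ≈ -18782.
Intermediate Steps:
R(w) = 27/4 + w/4 (R(w) = 5 + (w - 1*(-7))/4 = 5 + (w + 7)/4 = 5 + (7 + w)/4 = 5 + (7/4 + w/4) = 27/4 + w/4)
((164 - 251)/(-16 - 93) - 448)*(R(-19) + 40) = ((164 - 251)/(-16 - 93) - 448)*((27/4 + (¼)*(-19)) + 40) = (-87/(-109) - 448)*((27/4 - 19/4) + 40) = (-87*(-1/109) - 448)*(2 + 40) = (87/109 - 448)*42 = -48745/109*42 = -2047290/109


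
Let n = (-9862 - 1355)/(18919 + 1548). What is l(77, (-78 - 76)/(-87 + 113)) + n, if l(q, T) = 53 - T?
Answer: 15531901/266071 ≈ 58.375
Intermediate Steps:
n = -11217/20467 ≈ -0.54805
l(77, (-78 - 76)/(-87 + 113)) + n = (53 - (-78 - 76)/(-87 + 113)) - 11217/20467 = (53 - (-154)/26) - 11217/20467 = (53 - 1*(-77/13)) - 11217/20467 = (53 + 77/13) - 11217/20467 = 766/13 - 11217/20467 = 15531901/266071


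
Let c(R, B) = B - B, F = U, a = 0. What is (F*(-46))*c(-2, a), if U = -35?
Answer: 0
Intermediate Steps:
F = -35
c(R, B) = 0
(F*(-46))*c(-2, a) = -35*(-46)*0 = 1610*0 = 0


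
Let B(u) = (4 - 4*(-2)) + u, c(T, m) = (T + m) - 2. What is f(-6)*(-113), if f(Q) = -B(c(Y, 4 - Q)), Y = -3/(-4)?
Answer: 9379/4 ≈ 2344.8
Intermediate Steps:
Y = ¾ (Y = -3*(-¼) = ¾ ≈ 0.75000)
c(T, m) = -2 + T + m
B(u) = 12 + u (B(u) = (4 + 8) + u = 12 + u)
f(Q) = -59/4 + Q (f(Q) = -(12 + (-2 + ¾ + (4 - Q))) = -(12 + (11/4 - Q)) = -(59/4 - Q) = -59/4 + Q)
f(-6)*(-113) = (-59/4 - 6)*(-113) = -83/4*(-113) = 9379/4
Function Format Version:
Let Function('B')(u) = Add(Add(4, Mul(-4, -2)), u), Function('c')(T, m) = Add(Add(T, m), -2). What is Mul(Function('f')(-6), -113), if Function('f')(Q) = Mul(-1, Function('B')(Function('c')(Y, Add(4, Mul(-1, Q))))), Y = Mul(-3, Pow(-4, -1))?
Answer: Rational(9379, 4) ≈ 2344.8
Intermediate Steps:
Y = Rational(3, 4) (Y = Mul(-3, Rational(-1, 4)) = Rational(3, 4) ≈ 0.75000)
Function('c')(T, m) = Add(-2, T, m)
Function('B')(u) = Add(12, u) (Function('B')(u) = Add(Add(4, 8), u) = Add(12, u))
Function('f')(Q) = Add(Rational(-59, 4), Q) (Function('f')(Q) = Mul(-1, Add(12, Add(-2, Rational(3, 4), Add(4, Mul(-1, Q))))) = Mul(-1, Add(12, Add(Rational(11, 4), Mul(-1, Q)))) = Mul(-1, Add(Rational(59, 4), Mul(-1, Q))) = Add(Rational(-59, 4), Q))
Mul(Function('f')(-6), -113) = Mul(Add(Rational(-59, 4), -6), -113) = Mul(Rational(-83, 4), -113) = Rational(9379, 4)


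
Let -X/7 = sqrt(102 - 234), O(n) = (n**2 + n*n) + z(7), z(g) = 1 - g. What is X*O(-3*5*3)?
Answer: -56616*I*sqrt(33) ≈ -3.2523e+5*I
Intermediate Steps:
O(n) = -6 + 2*n**2 (O(n) = (n**2 + n*n) + (1 - 1*7) = (n**2 + n**2) + (1 - 7) = 2*n**2 - 6 = -6 + 2*n**2)
X = -14*I*sqrt(33) (X = -7*sqrt(102 - 234) = -14*I*sqrt(33) ≈ -80.424*I)
X*O(-3*5*3) = (-14*I*sqrt(33))*(-6 + 2*(-3*5*3)**2) = (-14*I*sqrt(33))*(-6 + 2*(-15*3)**2) = (-14*I*sqrt(33))*(-6 + 2*(-45)**2) = (-14*I*sqrt(33))*(-6 + 2*2025) = (-14*I*sqrt(33))*(-6 + 4050) = -14*I*sqrt(33)*4044 = -56616*I*sqrt(33)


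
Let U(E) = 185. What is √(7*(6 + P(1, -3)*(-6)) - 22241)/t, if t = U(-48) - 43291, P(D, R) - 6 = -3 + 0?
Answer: -5*I*√893/43106 ≈ -0.0034662*I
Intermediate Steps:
P(D, R) = 3 (P(D, R) = 6 + (-3 + 0) = 6 - 3 = 3)
t = -43106 (t = 185 - 43291 = -43106)
√(7*(6 + P(1, -3)*(-6)) - 22241)/t = √(7*(6 + 3*(-6)) - 22241)/(-43106) = √(7*(6 - 18) - 22241)*(-1/43106) = √(7*(-12) - 22241)*(-1/43106) = √(-84 - 22241)*(-1/43106) = √(-22325)*(-1/43106) = (5*I*√893)*(-1/43106) = -5*I*√893/43106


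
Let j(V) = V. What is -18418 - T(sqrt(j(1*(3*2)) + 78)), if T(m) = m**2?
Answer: -18502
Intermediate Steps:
-18418 - T(sqrt(j(1*(3*2)) + 78)) = -18418 - (sqrt(1*(3*2) + 78))**2 = -18418 - (sqrt(1*6 + 78))**2 = -18418 - (sqrt(6 + 78))**2 = -18418 - (sqrt(84))**2 = -18418 - (2*sqrt(21))**2 = -18418 - 1*84 = -18418 - 84 = -18502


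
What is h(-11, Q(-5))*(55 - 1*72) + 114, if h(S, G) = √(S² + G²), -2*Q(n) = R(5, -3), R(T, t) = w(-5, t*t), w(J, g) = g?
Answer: 114 - 17*√565/2 ≈ -88.043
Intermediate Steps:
R(T, t) = t² (R(T, t) = t*t = t²)
Q(n) = -9/2 (Q(n) = -½*(-3)² = -½*9 = -9/2)
h(S, G) = √(G² + S²)
h(-11, Q(-5))*(55 - 1*72) + 114 = √((-9/2)² + (-11)²)*(55 - 1*72) + 114 = √(81/4 + 121)*(55 - 72) + 114 = √(565/4)*(-17) + 114 = (√565/2)*(-17) + 114 = -17*√565/2 + 114 = 114 - 17*√565/2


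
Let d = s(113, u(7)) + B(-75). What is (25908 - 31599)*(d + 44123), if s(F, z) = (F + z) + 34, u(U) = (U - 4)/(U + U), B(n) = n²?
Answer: -567907329/2 ≈ -2.8395e+8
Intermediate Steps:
u(U) = (-4 + U)/(2*U) (u(U) = (-4 + U)/((2*U)) = (-4 + U)*(1/(2*U)) = (-4 + U)/(2*U))
s(F, z) = 34 + F + z
d = 80811/14 (d = (34 + 113 + (½)*(-4 + 7)/7) + (-75)² = (34 + 113 + (½)*(⅐)*3) + 5625 = (34 + 113 + 3/14) + 5625 = 2061/14 + 5625 = 80811/14 ≈ 5772.2)
(25908 - 31599)*(d + 44123) = (25908 - 31599)*(80811/14 + 44123) = -5691*698533/14 = -567907329/2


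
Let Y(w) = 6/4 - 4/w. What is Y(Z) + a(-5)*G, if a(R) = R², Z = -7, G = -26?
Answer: -9071/14 ≈ -647.93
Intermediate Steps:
Y(w) = 3/2 - 4/w (Y(w) = 6*(¼) - 4/w = 3/2 - 4/w)
Y(Z) + a(-5)*G = (3/2 - 4/(-7)) + (-5)²*(-26) = (3/2 - 4*(-⅐)) + 25*(-26) = (3/2 + 4/7) - 650 = 29/14 - 650 = -9071/14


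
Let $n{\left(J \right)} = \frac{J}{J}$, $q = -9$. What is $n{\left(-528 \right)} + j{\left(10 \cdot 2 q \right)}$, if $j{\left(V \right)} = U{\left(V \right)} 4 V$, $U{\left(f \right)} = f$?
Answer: $129601$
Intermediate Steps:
$n{\left(J \right)} = 1$
$j{\left(V \right)} = 4 V^{2}$ ($j{\left(V \right)} = V 4 V = 4 V V = 4 V^{2}$)
$n{\left(-528 \right)} + j{\left(10 \cdot 2 q \right)} = 1 + 4 \left(10 \cdot 2 \left(-9\right)\right)^{2} = 1 + 4 \left(20 \left(-9\right)\right)^{2} = 1 + 4 \left(-180\right)^{2} = 1 + 4 \cdot 32400 = 1 + 129600 = 129601$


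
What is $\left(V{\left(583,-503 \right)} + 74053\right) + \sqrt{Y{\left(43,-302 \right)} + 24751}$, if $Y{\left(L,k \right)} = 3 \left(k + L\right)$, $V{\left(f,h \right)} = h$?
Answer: $73550 + \sqrt{23974} \approx 73705.0$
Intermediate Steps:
$Y{\left(L,k \right)} = 3 L + 3 k$ ($Y{\left(L,k \right)} = 3 \left(L + k\right) = 3 L + 3 k$)
$\left(V{\left(583,-503 \right)} + 74053\right) + \sqrt{Y{\left(43,-302 \right)} + 24751} = \left(-503 + 74053\right) + \sqrt{\left(3 \cdot 43 + 3 \left(-302\right)\right) + 24751} = 73550 + \sqrt{\left(129 - 906\right) + 24751} = 73550 + \sqrt{-777 + 24751} = 73550 + \sqrt{23974}$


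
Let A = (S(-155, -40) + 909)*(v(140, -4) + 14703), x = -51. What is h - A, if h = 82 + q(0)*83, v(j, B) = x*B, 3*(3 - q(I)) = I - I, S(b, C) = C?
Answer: -12953852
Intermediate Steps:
q(I) = 3 (q(I) = 3 - (I - I)/3 = 3 - 1/3*0 = 3 + 0 = 3)
v(j, B) = -51*B
A = 12954183 (A = (-40 + 909)*(-51*(-4) + 14703) = 869*(204 + 14703) = 869*14907 = 12954183)
h = 331 (h = 82 + 3*83 = 82 + 249 = 331)
h - A = 331 - 1*12954183 = 331 - 12954183 = -12953852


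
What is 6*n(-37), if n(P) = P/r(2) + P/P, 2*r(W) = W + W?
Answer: -105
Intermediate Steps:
r(W) = W (r(W) = (W + W)/2 = (2*W)/2 = W)
n(P) = 1 + P/2 (n(P) = P/2 + P/P = P*(½) + 1 = P/2 + 1 = 1 + P/2)
6*n(-37) = 6*(1 + (½)*(-37)) = 6*(1 - 37/2) = 6*(-35/2) = -105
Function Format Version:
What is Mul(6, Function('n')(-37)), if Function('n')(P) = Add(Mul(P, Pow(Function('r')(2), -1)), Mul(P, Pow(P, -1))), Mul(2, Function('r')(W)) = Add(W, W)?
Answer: -105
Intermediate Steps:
Function('r')(W) = W (Function('r')(W) = Mul(Rational(1, 2), Add(W, W)) = Mul(Rational(1, 2), Mul(2, W)) = W)
Function('n')(P) = Add(1, Mul(Rational(1, 2), P)) (Function('n')(P) = Add(Mul(P, Pow(2, -1)), Mul(P, Pow(P, -1))) = Add(Mul(P, Rational(1, 2)), 1) = Add(Mul(Rational(1, 2), P), 1) = Add(1, Mul(Rational(1, 2), P)))
Mul(6, Function('n')(-37)) = Mul(6, Add(1, Mul(Rational(1, 2), -37))) = Mul(6, Add(1, Rational(-37, 2))) = Mul(6, Rational(-35, 2)) = -105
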